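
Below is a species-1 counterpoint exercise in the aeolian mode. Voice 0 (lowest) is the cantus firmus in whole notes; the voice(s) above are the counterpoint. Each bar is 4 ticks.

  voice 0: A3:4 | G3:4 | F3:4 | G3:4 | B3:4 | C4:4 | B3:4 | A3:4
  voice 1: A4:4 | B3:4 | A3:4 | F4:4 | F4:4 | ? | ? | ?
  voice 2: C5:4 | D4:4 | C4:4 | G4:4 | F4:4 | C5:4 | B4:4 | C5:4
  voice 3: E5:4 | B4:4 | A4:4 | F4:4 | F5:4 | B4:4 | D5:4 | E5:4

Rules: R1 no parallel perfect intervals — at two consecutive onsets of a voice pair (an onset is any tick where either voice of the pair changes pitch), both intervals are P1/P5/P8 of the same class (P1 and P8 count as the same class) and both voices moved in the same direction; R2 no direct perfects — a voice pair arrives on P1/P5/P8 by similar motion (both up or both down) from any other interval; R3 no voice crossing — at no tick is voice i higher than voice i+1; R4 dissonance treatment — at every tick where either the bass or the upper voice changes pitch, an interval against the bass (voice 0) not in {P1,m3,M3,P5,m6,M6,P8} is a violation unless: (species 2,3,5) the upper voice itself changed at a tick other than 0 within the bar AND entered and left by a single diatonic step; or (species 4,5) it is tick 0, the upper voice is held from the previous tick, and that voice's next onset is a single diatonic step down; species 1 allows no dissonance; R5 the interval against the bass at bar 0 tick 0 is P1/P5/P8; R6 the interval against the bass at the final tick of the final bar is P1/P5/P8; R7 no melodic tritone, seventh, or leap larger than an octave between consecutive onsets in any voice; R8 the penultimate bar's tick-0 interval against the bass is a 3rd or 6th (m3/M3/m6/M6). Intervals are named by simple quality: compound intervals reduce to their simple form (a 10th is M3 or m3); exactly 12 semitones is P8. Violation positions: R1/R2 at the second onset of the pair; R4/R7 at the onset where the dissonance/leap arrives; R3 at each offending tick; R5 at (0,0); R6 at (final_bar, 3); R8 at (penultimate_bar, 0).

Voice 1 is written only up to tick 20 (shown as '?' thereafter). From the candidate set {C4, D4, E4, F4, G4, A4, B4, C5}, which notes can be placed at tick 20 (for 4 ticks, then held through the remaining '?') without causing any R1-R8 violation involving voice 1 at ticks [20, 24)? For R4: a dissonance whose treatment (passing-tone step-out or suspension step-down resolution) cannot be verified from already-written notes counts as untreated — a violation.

{A4, C4}

C4: legal
D4: violates R4
E4: violates R2
F4: violates R4
G4: violates R2
A4: legal
B4: violates R4,R7
C5: violates R1,R2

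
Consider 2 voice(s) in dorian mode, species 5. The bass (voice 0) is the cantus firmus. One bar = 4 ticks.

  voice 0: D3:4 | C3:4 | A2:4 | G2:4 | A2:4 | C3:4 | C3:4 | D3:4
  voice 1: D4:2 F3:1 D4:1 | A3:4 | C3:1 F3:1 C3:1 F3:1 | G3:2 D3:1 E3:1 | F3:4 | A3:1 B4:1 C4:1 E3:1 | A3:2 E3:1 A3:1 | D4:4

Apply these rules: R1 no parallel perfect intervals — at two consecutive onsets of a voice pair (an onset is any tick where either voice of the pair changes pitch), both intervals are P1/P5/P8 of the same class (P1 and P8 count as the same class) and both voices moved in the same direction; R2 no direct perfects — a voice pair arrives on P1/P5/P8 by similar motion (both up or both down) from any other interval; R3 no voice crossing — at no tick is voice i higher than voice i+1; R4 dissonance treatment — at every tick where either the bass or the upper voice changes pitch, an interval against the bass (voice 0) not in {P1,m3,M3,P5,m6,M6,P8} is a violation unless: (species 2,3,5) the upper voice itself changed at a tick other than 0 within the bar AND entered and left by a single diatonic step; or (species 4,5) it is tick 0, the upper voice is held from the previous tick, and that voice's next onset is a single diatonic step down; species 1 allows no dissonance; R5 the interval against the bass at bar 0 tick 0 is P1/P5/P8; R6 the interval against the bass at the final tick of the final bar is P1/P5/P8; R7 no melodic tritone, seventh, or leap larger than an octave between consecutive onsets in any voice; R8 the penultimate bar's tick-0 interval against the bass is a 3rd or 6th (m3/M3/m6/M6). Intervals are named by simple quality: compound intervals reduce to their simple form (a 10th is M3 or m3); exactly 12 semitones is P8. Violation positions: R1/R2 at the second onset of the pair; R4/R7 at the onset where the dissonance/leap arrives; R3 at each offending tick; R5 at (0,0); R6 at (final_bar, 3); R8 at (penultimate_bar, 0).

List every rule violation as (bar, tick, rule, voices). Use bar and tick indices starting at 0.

(5, 1, R4, (0, 1))
(5, 1, R7, (1,))
(5, 2, R7, (1,))
(7, 0, R2, (0, 1))

bar 0: v0=D3 v1=D4 downbeat P8
bar 1: v0=C3 v1=A3 downbeat M6
bar 2: v0=A2 v1=C3 downbeat m3
bar 3: v0=G2 v1=G3 downbeat P8
bar 4: v0=A2 v1=F3 downbeat m6
bar 5: v0=C3 v1=A3 downbeat M6
bar 6: v0=C3 v1=A3 downbeat M6
bar 7: v0=D3 v1=D4 downbeat P8
  -> R4 @ bar 5 tick 1 v(0, 1): C3/B4 M7 untreated
  -> R7 @ bar 5 tick 1 v(1,): A3->B4 leap 14st
  -> R7 @ bar 5 tick 2 v(1,): B4->C4 leap 11st
  -> R2 @ bar 7 tick 0 v(0, 1): C3/A3 M6 -> D3/D4 P8 similar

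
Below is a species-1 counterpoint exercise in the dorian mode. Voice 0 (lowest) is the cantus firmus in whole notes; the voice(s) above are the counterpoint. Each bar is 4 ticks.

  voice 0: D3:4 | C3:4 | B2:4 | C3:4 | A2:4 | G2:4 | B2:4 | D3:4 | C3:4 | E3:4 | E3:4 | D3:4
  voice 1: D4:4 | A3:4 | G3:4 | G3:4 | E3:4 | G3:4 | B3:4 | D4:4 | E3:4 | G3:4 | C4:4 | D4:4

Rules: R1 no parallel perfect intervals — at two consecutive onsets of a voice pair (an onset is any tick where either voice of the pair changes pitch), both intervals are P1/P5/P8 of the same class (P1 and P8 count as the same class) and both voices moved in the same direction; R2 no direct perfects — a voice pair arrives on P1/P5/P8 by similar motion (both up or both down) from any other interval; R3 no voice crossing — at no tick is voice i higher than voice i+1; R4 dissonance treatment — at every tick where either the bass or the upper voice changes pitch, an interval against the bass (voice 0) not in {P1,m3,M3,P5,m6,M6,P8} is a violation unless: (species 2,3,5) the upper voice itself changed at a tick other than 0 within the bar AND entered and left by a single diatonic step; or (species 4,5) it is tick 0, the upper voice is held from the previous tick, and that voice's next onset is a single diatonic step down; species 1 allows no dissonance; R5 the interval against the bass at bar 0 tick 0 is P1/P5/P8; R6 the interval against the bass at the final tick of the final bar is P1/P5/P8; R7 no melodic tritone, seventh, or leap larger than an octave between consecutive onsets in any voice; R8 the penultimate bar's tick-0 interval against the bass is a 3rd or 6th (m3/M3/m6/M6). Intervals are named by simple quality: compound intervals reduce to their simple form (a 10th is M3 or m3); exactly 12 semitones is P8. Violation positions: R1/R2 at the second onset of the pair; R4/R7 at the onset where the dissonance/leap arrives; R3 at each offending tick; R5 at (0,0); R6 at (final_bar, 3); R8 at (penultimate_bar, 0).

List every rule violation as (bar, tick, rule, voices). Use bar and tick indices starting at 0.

(4, 0, R1, (0, 1))
(6, 0, R1, (0, 1))
(7, 0, R1, (0, 1))
(8, 0, R7, (1,))

bar 0: v0=D3 v1=D4 downbeat P8
bar 1: v0=C3 v1=A3 downbeat M6
bar 2: v0=B2 v1=G3 downbeat m6
bar 3: v0=C3 v1=G3 downbeat P5
bar 4: v0=A2 v1=E3 downbeat P5
bar 5: v0=G2 v1=G3 downbeat P8
bar 6: v0=B2 v1=B3 downbeat P8
bar 7: v0=D3 v1=D4 downbeat P8
bar 8: v0=C3 v1=E3 downbeat M3
bar 9: v0=E3 v1=G3 downbeat m3
bar 10: v0=E3 v1=C4 downbeat m6
bar 11: v0=D3 v1=D4 downbeat P8
  -> R1 @ bar 4 tick 0 v(0, 1): C3/G3 P5 -> A2/E3 P5 similar
  -> R1 @ bar 6 tick 0 v(0, 1): G2/G3 P8 -> B2/B3 P8 similar
  -> R1 @ bar 7 tick 0 v(0, 1): B2/B3 P8 -> D3/D4 P8 similar
  -> R7 @ bar 8 tick 0 v(1,): D4->E3 leap 10st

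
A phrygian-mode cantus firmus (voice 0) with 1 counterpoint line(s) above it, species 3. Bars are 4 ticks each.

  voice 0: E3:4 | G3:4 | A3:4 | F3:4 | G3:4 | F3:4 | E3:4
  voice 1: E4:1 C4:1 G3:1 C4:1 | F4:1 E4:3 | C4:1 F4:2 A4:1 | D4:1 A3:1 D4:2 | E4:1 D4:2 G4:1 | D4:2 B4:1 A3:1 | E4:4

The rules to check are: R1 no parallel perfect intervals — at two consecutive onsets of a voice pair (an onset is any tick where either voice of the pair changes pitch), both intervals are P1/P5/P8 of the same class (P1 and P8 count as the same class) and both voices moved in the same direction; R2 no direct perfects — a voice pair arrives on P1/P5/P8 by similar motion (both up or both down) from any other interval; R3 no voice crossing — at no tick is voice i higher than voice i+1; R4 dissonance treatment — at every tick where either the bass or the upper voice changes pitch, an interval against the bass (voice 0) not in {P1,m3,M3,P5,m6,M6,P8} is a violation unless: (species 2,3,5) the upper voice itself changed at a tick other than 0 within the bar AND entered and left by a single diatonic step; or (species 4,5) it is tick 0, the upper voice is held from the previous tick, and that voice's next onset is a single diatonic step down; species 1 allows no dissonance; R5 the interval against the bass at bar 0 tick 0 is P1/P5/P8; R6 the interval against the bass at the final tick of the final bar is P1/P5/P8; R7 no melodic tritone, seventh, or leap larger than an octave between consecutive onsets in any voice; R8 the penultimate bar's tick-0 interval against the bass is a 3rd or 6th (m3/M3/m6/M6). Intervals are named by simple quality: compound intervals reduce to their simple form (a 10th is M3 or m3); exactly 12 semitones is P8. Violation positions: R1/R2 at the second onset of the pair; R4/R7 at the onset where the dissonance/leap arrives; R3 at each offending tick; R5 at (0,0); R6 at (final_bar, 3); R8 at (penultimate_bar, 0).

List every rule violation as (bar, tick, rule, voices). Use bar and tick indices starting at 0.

bar 0: v0=E3 v1=E4 downbeat P8
bar 1: v0=G3 v1=F4 downbeat m7
bar 2: v0=A3 v1=C4 downbeat m3
bar 3: v0=F3 v1=D4 downbeat M6
bar 4: v0=G3 v1=E4 downbeat M6
bar 5: v0=F3 v1=D4 downbeat M6
bar 6: v0=E3 v1=E4 downbeat P8
  -> R4 @ bar 1 tick 0 v(0, 1): G3/F4 m7 untreated
  -> R4 @ bar 5 tick 2 v(0, 1): F3/B4 TT untreated
  -> R7 @ bar 5 tick 3 v(1,): B4->A3 leap 14st

(1, 0, R4, (0, 1))
(5, 2, R4, (0, 1))
(5, 3, R7, (1,))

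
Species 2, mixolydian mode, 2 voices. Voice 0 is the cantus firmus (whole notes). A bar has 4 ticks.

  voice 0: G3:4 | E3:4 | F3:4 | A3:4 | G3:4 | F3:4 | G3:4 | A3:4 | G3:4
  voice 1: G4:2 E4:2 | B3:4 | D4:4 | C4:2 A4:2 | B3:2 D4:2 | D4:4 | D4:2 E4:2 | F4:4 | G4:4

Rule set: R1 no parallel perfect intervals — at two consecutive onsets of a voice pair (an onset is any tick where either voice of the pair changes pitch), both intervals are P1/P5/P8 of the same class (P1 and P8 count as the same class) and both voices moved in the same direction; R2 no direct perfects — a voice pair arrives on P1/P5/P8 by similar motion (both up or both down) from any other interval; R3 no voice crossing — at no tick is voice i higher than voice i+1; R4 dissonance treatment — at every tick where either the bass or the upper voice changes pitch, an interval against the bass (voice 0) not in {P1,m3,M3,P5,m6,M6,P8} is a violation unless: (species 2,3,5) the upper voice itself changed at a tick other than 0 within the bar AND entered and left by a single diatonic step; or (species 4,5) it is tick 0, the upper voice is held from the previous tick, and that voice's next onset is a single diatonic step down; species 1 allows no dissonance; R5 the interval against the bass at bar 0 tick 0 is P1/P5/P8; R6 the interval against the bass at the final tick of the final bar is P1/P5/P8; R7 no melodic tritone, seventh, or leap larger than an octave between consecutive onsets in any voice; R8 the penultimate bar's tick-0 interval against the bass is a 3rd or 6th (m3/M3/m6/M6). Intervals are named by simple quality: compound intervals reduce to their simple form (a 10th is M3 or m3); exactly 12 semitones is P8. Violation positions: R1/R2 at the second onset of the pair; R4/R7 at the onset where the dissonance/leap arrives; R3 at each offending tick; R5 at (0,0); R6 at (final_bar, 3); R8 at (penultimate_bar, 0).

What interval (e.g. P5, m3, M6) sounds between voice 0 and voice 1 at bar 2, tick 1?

voice 0=F3 voice 1=D4 -> M6

M6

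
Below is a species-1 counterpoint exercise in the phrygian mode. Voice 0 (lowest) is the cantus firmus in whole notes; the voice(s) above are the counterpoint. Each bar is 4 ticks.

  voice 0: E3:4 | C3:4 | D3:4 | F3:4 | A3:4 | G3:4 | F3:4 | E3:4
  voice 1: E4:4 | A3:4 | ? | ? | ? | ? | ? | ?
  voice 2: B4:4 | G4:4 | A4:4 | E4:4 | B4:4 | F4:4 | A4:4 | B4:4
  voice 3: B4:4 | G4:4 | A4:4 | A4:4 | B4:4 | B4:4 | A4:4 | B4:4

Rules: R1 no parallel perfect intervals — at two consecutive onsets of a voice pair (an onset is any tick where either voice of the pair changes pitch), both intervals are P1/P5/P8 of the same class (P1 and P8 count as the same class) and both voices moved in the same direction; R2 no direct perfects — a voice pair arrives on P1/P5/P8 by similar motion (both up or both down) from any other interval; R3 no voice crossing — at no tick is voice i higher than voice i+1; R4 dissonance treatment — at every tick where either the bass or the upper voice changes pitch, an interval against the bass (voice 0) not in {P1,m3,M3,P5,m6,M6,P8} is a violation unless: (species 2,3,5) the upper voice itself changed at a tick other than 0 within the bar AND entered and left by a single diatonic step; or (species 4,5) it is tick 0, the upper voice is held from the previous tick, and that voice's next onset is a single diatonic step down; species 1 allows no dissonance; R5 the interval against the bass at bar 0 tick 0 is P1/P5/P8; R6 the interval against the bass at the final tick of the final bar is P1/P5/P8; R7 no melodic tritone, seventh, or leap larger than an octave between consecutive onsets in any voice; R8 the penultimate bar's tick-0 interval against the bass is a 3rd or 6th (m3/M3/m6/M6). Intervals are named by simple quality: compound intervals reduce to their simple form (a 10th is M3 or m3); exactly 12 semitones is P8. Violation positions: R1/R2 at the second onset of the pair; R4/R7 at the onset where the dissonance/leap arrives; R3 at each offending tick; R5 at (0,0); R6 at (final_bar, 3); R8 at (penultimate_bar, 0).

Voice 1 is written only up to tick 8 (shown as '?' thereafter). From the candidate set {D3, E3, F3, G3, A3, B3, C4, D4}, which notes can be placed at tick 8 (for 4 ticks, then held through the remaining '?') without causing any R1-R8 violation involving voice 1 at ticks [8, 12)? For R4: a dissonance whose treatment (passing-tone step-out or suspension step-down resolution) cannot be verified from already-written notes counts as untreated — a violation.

{A3, B3, D3, F3}

D3: legal
E3: violates R4
F3: legal
G3: violates R4
A3: legal
B3: legal
C4: violates R4
D4: violates R2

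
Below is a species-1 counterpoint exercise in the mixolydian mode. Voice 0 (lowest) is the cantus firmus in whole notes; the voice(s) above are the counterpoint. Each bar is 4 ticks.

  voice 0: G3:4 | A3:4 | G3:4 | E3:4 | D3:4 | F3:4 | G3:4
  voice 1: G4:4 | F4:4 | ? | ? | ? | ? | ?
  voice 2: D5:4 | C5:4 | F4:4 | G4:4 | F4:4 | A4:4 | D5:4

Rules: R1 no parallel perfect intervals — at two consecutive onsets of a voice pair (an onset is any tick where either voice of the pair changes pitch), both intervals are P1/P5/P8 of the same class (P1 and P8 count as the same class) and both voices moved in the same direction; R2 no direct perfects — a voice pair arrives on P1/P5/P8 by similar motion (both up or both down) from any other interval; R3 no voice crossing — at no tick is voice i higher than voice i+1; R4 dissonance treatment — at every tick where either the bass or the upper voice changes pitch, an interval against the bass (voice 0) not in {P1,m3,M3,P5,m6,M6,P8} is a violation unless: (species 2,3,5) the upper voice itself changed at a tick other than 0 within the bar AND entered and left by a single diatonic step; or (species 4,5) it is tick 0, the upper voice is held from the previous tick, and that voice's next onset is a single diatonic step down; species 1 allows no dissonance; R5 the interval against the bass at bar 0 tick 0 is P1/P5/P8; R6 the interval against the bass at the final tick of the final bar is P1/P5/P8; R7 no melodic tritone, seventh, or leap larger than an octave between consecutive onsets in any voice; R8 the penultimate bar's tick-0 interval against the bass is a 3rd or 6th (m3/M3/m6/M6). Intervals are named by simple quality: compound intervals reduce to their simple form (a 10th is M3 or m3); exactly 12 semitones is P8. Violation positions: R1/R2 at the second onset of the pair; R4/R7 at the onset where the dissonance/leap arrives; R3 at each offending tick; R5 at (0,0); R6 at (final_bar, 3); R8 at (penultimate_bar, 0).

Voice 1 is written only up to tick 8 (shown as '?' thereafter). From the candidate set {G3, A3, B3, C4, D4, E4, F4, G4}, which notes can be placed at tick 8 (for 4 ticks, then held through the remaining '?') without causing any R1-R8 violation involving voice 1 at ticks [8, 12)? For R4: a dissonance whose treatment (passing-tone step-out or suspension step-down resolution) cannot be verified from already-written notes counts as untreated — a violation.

G3: violates R2,R7
A3: violates R4
B3: violates R7
C4: violates R4
D4: violates R2
E4: legal
F4: violates R4
G4: violates R3

{E4}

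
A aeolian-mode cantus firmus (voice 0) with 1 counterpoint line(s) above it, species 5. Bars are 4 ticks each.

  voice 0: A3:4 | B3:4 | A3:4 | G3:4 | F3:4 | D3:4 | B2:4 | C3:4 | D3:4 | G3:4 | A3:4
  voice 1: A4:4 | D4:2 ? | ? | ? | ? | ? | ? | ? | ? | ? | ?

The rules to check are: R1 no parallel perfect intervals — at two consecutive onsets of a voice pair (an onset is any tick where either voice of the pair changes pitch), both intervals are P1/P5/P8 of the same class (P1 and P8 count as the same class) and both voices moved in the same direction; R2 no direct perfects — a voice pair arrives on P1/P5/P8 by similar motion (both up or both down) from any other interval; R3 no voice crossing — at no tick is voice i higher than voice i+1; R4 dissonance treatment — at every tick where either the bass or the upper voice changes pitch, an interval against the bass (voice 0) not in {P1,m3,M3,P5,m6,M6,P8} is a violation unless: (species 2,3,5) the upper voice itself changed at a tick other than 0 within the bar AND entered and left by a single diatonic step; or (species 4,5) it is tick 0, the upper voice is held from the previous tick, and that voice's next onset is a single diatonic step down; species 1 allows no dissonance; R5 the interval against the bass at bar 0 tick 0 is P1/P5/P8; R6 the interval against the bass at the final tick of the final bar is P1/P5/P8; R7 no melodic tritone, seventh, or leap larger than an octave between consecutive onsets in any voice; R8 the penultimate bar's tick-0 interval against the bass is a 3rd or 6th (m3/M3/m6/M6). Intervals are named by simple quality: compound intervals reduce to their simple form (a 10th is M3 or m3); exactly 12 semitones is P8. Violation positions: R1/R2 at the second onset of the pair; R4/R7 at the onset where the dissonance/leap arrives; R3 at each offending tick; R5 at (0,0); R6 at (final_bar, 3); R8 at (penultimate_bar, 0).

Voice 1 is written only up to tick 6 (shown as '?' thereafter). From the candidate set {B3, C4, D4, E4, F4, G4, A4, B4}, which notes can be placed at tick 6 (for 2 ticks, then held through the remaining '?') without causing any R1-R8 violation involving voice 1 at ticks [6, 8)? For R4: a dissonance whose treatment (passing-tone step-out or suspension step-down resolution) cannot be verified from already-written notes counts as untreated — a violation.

{B3, B4, D4, G4}

B3: legal
C4: violates R4
D4: legal
E4: violates R4
F4: violates R4
G4: legal
A4: violates R4
B4: legal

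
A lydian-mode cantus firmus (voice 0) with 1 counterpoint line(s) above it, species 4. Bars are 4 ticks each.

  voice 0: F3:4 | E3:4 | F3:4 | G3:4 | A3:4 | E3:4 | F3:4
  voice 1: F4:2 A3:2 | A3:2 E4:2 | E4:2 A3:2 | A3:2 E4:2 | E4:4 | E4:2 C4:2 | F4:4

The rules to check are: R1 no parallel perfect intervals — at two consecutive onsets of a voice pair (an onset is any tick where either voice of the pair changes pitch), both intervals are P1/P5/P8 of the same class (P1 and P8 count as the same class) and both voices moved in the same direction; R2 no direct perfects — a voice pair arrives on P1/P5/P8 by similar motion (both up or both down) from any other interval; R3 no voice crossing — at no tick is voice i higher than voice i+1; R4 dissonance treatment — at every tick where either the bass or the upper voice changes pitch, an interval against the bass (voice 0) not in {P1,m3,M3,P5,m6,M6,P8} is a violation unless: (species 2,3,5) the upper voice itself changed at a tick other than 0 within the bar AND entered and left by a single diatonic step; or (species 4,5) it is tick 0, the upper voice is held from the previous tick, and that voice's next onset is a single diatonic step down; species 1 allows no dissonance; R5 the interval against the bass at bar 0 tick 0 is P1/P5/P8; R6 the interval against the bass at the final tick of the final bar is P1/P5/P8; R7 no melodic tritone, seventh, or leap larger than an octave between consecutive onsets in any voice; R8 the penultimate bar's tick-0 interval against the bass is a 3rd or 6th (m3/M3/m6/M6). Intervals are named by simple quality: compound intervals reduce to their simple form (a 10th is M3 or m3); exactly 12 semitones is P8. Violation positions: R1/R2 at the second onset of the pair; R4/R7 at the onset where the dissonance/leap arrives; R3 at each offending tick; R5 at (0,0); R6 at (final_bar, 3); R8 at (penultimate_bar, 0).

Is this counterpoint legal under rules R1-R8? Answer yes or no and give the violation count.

bar 0: v0=F3 v1=F4 (P8)
bar 1: v0=E3 v1=A3 (P4)
bar 2: v0=F3 v1=E4 (M7)
bar 3: v0=G3 v1=A3 (M2)
bar 4: v0=A3 v1=E4 (P5)
bar 5: v0=E3 v1=E4 (P8)
bar 6: v0=F3 v1=F4 (P8)
  R4 @ bar1.0: E3/A3 P4 untreated
  R4 @ bar2.0: F3/E4 M7 untreated
  R4 @ bar3.0: G3/A3 M2 untreated
  R8 @ bar5.0: penult P8 not 3rd/6th
  R2 @ bar6.0: E3/C4 m6 -> F3/F4 P8 similar

No (5 violations)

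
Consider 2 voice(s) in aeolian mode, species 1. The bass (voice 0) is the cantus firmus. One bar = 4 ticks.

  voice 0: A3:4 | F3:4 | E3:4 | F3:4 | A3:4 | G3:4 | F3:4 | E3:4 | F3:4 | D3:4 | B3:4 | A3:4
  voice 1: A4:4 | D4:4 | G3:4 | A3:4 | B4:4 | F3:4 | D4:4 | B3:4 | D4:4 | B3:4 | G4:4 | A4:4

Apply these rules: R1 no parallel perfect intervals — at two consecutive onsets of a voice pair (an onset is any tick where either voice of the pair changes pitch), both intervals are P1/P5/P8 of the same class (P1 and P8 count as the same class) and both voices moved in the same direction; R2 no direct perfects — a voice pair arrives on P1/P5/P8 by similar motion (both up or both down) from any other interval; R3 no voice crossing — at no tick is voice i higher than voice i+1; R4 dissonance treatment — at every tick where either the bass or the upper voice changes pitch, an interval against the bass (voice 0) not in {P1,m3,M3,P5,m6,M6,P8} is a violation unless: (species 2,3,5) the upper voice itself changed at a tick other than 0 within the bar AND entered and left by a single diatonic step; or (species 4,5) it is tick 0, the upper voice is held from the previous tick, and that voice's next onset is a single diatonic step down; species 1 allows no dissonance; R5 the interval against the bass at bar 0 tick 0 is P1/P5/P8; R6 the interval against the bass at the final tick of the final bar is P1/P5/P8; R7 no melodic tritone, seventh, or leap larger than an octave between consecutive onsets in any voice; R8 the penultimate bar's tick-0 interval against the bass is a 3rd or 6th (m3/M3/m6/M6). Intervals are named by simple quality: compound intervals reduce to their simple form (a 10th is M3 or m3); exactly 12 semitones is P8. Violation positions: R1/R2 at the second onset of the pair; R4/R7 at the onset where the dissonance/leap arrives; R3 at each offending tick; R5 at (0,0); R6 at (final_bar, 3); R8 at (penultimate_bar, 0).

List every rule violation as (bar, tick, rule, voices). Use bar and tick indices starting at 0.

(4, 0, R4, (0, 1))
(4, 0, R7, (1,))
(5, 0, R3, (0, 1))
(5, 0, R4, (0, 1))
(5, 0, R7, (1,))
(5, 1, R3, (0, 1))
(5, 2, R3, (0, 1))
(5, 3, R3, (0, 1))
(7, 0, R2, (0, 1))

bar 0: v0=A3 v1=A4 downbeat P8
bar 1: v0=F3 v1=D4 downbeat M6
bar 2: v0=E3 v1=G3 downbeat m3
bar 3: v0=F3 v1=A3 downbeat M3
bar 4: v0=A3 v1=B4 downbeat M2
bar 5: v0=G3 v1=F3 downbeat M2
bar 6: v0=F3 v1=D4 downbeat M6
bar 7: v0=E3 v1=B3 downbeat P5
bar 8: v0=F3 v1=D4 downbeat M6
bar 9: v0=D3 v1=B3 downbeat M6
bar 10: v0=B3 v1=G4 downbeat m6
bar 11: v0=A3 v1=A4 downbeat P8
  -> R4 @ bar 4 tick 0 v(0, 1): A3/B4 M2 untreated
  -> R7 @ bar 4 tick 0 v(1,): A3->B4 leap 14st
  -> R3 @ bar 5 tick 0 v(0, 1): G3 above F3
  -> R4 @ bar 5 tick 0 v(0, 1): G3/F3 M2 untreated
  -> R7 @ bar 5 tick 0 v(1,): B4->F3 leap 18st
  -> R3 @ bar 5 tick 1 v(0, 1): G3 above F3
  -> R3 @ bar 5 tick 2 v(0, 1): G3 above F3
  -> R3 @ bar 5 tick 3 v(0, 1): G3 above F3
  -> R2 @ bar 7 tick 0 v(0, 1): F3/D4 M6 -> E3/B3 P5 similar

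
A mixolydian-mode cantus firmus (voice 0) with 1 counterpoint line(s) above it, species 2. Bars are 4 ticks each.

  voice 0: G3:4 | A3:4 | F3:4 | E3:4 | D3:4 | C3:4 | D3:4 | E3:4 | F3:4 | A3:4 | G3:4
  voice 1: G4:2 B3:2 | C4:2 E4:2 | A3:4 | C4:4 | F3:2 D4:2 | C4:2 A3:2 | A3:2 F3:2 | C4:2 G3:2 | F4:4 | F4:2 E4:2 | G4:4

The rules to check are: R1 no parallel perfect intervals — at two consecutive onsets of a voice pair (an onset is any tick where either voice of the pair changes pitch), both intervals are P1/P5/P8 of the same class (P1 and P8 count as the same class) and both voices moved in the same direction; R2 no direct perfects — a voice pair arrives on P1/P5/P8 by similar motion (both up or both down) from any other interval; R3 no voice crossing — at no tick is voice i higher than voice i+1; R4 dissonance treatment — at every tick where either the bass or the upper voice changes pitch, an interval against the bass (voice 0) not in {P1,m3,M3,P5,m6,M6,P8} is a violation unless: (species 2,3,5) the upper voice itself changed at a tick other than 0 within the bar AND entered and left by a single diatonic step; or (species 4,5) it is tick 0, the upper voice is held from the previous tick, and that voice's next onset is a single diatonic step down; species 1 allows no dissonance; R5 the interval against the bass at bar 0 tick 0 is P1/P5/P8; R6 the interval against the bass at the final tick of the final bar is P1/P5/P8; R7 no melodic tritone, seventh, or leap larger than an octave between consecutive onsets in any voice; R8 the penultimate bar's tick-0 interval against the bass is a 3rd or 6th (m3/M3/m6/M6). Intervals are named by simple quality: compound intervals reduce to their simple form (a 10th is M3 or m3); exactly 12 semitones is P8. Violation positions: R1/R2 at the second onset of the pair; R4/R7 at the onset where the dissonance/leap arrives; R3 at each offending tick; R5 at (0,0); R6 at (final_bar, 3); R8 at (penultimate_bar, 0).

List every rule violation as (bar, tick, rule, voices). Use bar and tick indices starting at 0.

(5, 0, R1, (0, 1))
(8, 0, R2, (0, 1))
(8, 0, R7, (1,))

bar 0: v0=G3 v1=G4 downbeat P8
bar 1: v0=A3 v1=C4 downbeat m3
bar 2: v0=F3 v1=A3 downbeat M3
bar 3: v0=E3 v1=C4 downbeat m6
bar 4: v0=D3 v1=F3 downbeat m3
bar 5: v0=C3 v1=C4 downbeat P8
bar 6: v0=D3 v1=A3 downbeat P5
bar 7: v0=E3 v1=C4 downbeat m6
bar 8: v0=F3 v1=F4 downbeat P8
bar 9: v0=A3 v1=F4 downbeat m6
bar 10: v0=G3 v1=G4 downbeat P8
  -> R1 @ bar 5 tick 0 v(0, 1): D3/D4 P8 -> C3/C4 P8 similar
  -> R2 @ bar 8 tick 0 v(0, 1): E3/G3 m3 -> F3/F4 P8 similar
  -> R7 @ bar 8 tick 0 v(1,): G3->F4 leap 10st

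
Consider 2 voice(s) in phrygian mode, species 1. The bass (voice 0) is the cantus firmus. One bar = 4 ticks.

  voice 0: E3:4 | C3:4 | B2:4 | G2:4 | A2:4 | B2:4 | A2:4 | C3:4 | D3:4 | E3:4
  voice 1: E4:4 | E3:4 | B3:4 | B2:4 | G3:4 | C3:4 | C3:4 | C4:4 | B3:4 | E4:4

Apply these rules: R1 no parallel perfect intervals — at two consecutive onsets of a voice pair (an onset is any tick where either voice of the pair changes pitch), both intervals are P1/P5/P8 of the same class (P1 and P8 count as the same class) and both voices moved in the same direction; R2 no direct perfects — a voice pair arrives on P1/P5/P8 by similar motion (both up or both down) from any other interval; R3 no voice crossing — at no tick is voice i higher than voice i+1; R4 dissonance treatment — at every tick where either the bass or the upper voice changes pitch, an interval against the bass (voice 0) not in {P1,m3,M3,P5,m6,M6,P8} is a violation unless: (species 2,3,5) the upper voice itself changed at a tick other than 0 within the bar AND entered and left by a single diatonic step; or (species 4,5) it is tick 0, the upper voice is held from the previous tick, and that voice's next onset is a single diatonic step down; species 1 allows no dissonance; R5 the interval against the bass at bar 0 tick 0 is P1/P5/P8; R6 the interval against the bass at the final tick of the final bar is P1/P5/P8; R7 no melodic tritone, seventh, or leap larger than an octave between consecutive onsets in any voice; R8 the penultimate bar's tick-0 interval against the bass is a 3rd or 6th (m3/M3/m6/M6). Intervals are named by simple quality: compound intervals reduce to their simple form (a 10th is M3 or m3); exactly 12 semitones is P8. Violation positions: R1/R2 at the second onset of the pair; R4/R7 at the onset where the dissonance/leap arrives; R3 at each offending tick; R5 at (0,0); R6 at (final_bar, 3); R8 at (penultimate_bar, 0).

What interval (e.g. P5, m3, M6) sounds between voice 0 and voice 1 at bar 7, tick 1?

P8

voice 0=C3 voice 1=C4 -> P8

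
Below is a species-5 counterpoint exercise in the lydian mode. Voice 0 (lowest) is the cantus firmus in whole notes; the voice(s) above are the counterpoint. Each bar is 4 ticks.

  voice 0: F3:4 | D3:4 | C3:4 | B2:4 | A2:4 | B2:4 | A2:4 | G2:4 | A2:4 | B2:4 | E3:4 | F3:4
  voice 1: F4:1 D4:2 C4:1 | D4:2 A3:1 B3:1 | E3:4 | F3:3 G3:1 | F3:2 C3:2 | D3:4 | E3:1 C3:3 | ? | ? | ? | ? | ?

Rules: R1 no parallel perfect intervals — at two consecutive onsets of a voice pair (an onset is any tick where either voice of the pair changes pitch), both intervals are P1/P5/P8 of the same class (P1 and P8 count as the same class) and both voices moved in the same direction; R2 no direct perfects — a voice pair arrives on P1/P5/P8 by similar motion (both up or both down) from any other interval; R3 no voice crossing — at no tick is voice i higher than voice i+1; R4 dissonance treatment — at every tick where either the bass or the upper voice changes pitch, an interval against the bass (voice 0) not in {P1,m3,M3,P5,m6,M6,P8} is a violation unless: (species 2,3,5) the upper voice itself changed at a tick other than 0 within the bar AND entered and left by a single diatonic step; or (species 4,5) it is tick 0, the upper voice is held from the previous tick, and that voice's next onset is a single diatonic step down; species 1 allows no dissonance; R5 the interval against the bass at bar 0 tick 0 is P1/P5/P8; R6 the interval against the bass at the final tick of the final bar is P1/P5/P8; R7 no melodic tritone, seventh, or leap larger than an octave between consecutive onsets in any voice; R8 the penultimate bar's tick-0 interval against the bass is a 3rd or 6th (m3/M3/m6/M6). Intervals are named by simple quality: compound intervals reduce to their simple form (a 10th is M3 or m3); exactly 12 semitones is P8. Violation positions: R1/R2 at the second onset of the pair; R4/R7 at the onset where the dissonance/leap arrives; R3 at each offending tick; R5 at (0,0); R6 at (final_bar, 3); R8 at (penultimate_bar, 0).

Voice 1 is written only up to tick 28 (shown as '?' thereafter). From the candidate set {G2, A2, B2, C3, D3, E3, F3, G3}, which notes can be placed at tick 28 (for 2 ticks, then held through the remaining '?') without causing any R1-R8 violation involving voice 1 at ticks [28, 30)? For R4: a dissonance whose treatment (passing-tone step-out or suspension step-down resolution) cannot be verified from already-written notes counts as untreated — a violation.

G2: violates R2
A2: violates R4
B2: legal
C3: violates R4
D3: legal
E3: legal
F3: violates R4
G3: legal

{B2, D3, E3, G3}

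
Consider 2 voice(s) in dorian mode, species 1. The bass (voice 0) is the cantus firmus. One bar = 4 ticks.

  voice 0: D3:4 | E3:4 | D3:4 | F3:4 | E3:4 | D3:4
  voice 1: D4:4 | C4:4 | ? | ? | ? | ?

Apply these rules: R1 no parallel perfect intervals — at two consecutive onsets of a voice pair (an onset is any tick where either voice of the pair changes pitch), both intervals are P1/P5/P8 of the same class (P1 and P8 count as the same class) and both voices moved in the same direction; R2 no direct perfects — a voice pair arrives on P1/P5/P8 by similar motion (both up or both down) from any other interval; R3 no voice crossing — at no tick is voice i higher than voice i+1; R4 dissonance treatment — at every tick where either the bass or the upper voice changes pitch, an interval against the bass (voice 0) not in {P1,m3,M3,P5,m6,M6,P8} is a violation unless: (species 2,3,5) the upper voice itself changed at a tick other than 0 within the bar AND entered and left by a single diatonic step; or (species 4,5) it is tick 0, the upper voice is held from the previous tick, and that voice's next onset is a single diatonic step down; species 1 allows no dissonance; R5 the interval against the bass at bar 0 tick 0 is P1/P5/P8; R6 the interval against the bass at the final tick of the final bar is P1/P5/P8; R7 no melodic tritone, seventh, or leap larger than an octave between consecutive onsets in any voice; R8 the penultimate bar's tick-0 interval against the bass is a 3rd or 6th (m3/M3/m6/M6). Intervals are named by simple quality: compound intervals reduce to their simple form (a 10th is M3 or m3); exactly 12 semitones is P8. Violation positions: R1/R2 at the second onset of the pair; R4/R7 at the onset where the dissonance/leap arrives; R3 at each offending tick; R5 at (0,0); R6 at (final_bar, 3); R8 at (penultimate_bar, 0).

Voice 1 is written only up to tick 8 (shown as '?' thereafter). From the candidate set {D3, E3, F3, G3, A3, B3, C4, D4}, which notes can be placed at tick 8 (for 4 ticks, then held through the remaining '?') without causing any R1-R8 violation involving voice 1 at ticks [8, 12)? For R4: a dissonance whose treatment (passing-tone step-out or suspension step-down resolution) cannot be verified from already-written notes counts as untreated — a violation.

{B3, D4, F3}

D3: violates R2,R7
E3: violates R4
F3: legal
G3: violates R4
A3: violates R2
B3: legal
C4: violates R4
D4: legal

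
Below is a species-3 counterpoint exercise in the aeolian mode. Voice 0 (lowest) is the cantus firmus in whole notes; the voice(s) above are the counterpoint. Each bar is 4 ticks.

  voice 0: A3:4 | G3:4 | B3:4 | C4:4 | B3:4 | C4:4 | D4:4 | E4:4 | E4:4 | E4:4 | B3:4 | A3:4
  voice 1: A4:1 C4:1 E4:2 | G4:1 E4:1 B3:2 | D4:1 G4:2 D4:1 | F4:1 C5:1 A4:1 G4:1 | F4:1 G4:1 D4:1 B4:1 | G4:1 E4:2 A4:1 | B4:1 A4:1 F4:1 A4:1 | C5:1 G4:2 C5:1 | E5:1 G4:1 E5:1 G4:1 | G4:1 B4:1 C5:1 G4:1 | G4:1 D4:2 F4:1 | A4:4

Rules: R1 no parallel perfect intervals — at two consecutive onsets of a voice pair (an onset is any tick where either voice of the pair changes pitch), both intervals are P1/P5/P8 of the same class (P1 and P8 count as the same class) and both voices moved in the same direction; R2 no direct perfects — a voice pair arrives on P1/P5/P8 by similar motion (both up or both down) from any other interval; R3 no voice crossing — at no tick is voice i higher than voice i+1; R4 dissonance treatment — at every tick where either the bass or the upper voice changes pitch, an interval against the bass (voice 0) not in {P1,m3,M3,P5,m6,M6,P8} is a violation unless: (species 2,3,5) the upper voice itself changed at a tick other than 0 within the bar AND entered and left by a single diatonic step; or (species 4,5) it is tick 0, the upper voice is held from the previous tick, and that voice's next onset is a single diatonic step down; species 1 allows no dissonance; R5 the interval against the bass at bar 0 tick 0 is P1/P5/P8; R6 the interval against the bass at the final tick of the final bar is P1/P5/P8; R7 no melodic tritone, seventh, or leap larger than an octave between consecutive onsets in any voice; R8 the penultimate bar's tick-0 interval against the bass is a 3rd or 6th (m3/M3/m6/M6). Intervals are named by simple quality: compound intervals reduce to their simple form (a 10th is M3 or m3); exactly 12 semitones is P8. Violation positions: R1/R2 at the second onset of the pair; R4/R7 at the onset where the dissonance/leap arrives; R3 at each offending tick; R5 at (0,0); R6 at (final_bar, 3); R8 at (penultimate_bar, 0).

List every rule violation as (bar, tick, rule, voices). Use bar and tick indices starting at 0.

bar 0: v0=A3 v1=A4 downbeat P8
bar 1: v0=G3 v1=G4 downbeat P8
bar 2: v0=B3 v1=D4 downbeat m3
bar 3: v0=C4 v1=F4 downbeat P4
bar 4: v0=B3 v1=F4 downbeat TT
bar 5: v0=C4 v1=G4 downbeat P5
bar 6: v0=D4 v1=B4 downbeat M6
bar 7: v0=E4 v1=C5 downbeat m6
bar 8: v0=E4 v1=E5 downbeat P8
bar 9: v0=E4 v1=G4 downbeat m3
bar 10: v0=B3 v1=G4 downbeat m6
bar 11: v0=A3 v1=A4 downbeat P8
  -> R4 @ bar 3 tick 0 v(0, 1): C4/F4 P4 untreated
  -> R4 @ bar 4 tick 0 v(0, 1): B3/F4 TT untreated
  -> R4 @ bar 10 tick 3 v(0, 1): B3/F4 TT untreated

(3, 0, R4, (0, 1))
(4, 0, R4, (0, 1))
(10, 3, R4, (0, 1))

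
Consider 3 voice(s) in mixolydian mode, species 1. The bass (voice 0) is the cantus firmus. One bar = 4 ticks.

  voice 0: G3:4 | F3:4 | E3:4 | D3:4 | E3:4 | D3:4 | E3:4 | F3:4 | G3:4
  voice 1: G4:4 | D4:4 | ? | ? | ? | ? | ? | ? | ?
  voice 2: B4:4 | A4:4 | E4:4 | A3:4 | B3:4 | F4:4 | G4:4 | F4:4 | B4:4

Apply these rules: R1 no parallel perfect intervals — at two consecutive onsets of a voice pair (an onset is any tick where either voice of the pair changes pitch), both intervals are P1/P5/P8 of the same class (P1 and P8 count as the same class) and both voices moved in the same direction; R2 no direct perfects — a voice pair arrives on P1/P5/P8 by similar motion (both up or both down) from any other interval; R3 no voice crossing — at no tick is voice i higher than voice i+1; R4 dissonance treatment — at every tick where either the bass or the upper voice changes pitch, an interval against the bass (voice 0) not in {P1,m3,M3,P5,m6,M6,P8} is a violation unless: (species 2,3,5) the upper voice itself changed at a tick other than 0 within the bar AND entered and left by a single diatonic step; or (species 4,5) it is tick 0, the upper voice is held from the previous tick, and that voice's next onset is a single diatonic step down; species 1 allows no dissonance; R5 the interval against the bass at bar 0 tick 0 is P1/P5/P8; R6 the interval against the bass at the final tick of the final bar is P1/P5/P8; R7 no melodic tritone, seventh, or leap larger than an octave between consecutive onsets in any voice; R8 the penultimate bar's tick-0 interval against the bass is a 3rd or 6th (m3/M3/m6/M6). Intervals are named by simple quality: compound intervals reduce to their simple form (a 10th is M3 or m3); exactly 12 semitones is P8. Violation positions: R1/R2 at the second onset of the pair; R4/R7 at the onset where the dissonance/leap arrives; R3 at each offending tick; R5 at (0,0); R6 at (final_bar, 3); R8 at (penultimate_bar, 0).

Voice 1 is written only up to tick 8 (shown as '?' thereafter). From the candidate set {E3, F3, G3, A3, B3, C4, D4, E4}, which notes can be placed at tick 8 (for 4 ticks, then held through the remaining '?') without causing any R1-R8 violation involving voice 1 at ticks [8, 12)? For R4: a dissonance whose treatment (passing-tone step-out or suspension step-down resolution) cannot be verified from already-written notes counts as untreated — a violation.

E3: violates R2,R7
F3: violates R4
G3: legal
A3: violates R1,R4
B3: violates R2
C4: legal
D4: violates R4
E4: legal

{C4, E4, G3}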